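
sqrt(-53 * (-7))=sqrt(371)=19.26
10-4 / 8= 19 / 2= 9.50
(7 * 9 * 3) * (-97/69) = -265.70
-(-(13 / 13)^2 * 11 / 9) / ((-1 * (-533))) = 11 / 4797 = 0.00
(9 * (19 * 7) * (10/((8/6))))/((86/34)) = 305235/86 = 3549.24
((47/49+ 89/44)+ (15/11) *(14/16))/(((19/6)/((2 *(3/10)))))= 162027/204820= 0.79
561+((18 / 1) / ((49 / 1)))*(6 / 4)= 561.55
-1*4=-4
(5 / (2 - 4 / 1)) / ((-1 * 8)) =5 / 16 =0.31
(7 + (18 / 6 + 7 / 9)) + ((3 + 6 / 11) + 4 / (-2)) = 1220 / 99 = 12.32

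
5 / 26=0.19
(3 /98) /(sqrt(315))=0.00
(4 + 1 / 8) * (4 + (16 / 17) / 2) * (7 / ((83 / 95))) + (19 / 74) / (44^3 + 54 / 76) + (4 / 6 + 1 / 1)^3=1390590356127139 / 9125732750382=152.38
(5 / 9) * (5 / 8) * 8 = 25 / 9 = 2.78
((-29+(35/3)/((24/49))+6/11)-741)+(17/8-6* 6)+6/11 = -154235/198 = -778.96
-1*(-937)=937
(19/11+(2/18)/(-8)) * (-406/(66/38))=-5233949/13068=-400.52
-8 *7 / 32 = -7 / 4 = -1.75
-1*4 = -4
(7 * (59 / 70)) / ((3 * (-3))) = -59 / 90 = -0.66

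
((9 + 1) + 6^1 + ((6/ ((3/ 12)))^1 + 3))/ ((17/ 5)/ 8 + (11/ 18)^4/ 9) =203128560/ 2080871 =97.62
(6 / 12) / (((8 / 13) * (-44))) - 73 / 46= -25995 / 16192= -1.61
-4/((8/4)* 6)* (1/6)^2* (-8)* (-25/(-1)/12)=25/162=0.15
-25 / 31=-0.81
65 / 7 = 9.29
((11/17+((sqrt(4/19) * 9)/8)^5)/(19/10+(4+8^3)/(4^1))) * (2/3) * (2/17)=0.00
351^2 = 123201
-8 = -8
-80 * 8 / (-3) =640 / 3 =213.33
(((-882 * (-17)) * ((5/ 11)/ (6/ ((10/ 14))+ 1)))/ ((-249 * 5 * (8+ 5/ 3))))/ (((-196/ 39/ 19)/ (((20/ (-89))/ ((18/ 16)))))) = -5038800/ 110753291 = -0.05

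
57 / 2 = 28.50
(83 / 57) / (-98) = -83 / 5586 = -0.01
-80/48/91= -5/273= -0.02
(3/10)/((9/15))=1/2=0.50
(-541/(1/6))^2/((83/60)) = 7616758.55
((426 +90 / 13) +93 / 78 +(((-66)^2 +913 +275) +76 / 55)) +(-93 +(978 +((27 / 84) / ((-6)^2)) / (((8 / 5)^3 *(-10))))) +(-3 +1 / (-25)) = 2813263233761 / 410009600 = 6861.46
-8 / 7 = -1.14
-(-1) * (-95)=-95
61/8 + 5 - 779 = -766.38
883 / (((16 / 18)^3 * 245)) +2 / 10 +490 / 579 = 89739581 / 14525952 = 6.18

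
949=949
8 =8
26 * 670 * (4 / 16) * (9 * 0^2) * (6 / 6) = 0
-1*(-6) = 6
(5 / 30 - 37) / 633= -221 / 3798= -0.06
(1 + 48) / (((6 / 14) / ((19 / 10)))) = 6517 / 30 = 217.23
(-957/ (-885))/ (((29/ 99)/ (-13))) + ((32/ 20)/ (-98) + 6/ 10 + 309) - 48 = 213.59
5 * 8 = 40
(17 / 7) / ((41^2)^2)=17 / 19780327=0.00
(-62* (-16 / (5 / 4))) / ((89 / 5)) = 3968 / 89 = 44.58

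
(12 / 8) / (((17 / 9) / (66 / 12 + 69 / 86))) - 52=-68707 / 1462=-47.00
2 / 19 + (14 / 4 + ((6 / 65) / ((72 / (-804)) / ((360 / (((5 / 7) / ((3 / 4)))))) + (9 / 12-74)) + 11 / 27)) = 330858419081 / 82479324330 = 4.01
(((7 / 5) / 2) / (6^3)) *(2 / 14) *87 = 29 / 720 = 0.04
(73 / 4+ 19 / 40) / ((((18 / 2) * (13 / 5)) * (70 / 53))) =5671 / 9360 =0.61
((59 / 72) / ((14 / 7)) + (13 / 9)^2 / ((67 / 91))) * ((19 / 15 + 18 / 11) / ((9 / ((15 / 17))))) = 134906039 / 146138256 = 0.92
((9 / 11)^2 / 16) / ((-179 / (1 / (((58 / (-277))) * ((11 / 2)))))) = 22437 / 110547536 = 0.00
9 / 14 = 0.64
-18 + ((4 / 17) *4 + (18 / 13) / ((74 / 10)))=-137960 / 8177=-16.87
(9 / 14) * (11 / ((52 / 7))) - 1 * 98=-10093 / 104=-97.05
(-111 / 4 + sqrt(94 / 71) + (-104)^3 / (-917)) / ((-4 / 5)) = -21988345 / 14672- 5 * sqrt(6674) / 284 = -1500.10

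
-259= -259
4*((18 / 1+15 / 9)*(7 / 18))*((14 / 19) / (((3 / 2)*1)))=23128 / 1539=15.03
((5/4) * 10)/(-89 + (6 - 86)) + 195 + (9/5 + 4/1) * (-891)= -8404157/1690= -4972.87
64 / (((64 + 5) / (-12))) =-256 / 23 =-11.13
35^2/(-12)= -1225/12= -102.08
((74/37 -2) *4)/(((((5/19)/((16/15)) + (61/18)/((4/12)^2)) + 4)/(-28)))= 0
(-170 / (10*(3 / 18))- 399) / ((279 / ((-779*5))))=6994.25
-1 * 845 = -845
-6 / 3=-2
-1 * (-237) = 237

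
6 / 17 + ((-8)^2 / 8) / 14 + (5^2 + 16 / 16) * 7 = 21768 / 119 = 182.92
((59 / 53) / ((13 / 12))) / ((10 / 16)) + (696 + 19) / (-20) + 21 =-180599 / 13780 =-13.11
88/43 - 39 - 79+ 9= -4599/43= -106.95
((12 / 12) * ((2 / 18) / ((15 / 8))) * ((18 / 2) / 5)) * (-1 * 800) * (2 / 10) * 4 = -1024 / 15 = -68.27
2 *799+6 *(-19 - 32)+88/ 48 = 7763/ 6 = 1293.83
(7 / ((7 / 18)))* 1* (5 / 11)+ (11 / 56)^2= 283571 / 34496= 8.22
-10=-10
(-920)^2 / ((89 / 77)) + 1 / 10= 651728089 / 890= 732278.75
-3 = -3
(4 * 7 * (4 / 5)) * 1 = 112 / 5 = 22.40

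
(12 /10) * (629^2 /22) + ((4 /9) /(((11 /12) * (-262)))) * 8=466460419 /21615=21580.40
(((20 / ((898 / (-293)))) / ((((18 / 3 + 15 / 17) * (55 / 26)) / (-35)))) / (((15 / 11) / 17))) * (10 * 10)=237095600 / 12123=19557.50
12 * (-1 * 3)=-36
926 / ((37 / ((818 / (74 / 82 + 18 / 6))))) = 7764047 / 1480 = 5245.98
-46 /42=-23 /21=-1.10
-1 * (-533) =533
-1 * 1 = -1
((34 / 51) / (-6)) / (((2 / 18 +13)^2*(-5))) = 9 / 69620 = 0.00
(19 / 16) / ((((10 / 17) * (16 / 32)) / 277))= 89471 / 80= 1118.39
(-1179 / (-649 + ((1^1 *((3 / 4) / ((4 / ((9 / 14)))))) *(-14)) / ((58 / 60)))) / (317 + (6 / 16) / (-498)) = 0.01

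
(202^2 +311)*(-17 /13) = -698955 /13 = -53765.77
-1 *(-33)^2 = -1089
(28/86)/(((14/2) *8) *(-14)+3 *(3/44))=-616/1482941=-0.00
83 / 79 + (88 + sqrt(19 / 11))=sqrt(209) / 11 + 7035 / 79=90.36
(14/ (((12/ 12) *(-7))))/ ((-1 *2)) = 1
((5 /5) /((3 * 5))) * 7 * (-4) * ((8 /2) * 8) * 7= -6272 /15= -418.13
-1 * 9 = -9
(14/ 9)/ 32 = 7/ 144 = 0.05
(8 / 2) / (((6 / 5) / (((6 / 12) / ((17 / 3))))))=5 / 17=0.29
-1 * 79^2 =-6241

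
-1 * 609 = -609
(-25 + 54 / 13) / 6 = -271 / 78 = -3.47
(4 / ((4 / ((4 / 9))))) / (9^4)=4 / 59049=0.00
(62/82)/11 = 31/451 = 0.07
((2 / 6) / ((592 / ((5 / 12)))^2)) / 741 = 25 / 112187731968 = 0.00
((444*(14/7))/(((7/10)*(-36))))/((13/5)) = -3700/273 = -13.55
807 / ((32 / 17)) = 13719 / 32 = 428.72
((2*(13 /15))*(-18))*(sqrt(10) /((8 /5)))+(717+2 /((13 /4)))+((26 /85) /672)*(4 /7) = 466263589 /649740 - 39*sqrt(10) /2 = 655.95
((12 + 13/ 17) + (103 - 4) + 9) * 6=12318/ 17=724.59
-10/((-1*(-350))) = -1/35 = -0.03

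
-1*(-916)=916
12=12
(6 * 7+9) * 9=459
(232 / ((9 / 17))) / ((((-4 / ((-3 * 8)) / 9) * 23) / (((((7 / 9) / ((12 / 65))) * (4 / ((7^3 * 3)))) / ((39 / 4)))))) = 157760 / 91287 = 1.73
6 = 6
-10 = -10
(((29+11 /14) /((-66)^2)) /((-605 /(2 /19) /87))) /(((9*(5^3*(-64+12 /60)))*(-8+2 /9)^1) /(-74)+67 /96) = 0.00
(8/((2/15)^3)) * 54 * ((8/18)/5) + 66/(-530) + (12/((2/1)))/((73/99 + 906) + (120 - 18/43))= 18756147017343/1157795335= 16199.88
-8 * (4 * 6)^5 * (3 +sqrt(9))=-382205952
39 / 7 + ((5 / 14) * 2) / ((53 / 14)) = 2137 / 371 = 5.76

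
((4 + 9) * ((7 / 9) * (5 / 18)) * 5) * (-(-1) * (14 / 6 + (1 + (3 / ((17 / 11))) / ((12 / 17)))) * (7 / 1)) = 1162525 / 1944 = 598.01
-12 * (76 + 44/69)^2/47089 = -111851776/74730243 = -1.50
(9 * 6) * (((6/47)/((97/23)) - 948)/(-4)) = 58344219/4559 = 12797.59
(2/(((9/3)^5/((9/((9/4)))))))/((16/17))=17/486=0.03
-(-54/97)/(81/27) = 18/97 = 0.19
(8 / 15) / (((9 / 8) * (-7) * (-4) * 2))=8 / 945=0.01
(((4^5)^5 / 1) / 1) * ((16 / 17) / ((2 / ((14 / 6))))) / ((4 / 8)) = 126100789566373888 / 51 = 2472564501301448.78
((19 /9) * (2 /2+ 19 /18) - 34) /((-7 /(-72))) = -19220 /63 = -305.08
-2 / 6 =-1 / 3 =-0.33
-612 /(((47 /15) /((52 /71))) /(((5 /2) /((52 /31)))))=-711450 /3337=-213.20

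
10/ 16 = 5/ 8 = 0.62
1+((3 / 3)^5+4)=6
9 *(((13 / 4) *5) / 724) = 585 / 2896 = 0.20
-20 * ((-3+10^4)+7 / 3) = -199986.67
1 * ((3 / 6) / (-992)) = -1 / 1984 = -0.00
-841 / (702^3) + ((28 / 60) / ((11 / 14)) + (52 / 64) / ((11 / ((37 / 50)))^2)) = 0.60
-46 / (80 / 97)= -2231 / 40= -55.78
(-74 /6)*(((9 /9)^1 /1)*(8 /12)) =-74 /9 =-8.22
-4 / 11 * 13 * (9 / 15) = -156 / 55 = -2.84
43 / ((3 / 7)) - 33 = 202 / 3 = 67.33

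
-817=-817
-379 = -379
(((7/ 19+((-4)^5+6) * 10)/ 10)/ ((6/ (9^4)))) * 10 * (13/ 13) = -422994231/ 38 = -11131427.13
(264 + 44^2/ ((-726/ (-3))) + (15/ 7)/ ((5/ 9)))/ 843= 1931/ 5901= 0.33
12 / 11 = 1.09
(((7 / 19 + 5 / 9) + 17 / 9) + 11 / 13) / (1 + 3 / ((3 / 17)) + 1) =8134 / 42237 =0.19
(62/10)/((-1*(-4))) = 31/20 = 1.55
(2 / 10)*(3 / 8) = 3 / 40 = 0.08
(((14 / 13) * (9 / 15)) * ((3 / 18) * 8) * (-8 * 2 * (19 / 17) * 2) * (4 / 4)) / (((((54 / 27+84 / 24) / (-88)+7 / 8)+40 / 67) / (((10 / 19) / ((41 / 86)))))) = -330416128 / 13691171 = -24.13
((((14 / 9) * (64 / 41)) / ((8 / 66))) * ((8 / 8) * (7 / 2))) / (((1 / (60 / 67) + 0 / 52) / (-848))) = -146263040 / 2747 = -53244.65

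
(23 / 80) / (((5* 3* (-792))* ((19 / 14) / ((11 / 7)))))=-0.00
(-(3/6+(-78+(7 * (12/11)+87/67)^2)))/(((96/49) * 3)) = -124129495/312865344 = -0.40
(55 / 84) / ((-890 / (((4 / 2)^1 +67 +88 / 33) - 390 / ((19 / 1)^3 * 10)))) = -2027531 / 38458413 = -0.05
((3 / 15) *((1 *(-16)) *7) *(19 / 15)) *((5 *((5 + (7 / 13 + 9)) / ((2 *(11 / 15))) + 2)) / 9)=-3625048 / 19305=-187.78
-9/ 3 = -3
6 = 6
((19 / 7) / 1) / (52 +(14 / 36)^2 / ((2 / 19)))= 12312 / 242389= 0.05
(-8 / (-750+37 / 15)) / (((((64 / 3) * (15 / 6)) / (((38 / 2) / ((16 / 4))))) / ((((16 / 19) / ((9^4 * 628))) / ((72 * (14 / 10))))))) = 5 / 2587256761824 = 0.00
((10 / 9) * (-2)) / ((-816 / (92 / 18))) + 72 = 72.01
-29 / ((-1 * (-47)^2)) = 0.01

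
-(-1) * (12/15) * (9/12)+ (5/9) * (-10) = -223/45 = -4.96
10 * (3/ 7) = 4.29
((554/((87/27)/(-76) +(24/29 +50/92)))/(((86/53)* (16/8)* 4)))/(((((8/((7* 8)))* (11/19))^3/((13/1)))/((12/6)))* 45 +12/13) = 17070828664475859/491102146522025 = 34.76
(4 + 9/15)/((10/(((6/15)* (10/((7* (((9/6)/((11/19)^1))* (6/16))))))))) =8096/29925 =0.27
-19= -19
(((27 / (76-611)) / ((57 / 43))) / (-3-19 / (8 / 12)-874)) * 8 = 6192 / 18408815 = 0.00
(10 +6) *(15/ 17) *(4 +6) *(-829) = -1989600/ 17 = -117035.29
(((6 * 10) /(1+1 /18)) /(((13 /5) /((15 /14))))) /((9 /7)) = 4500 /247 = 18.22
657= 657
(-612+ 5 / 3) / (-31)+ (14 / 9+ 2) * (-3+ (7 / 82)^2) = 4243229 / 468999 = 9.05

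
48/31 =1.55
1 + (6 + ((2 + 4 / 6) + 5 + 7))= 65 / 3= 21.67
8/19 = 0.42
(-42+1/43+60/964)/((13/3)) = -1303080/134719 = -9.67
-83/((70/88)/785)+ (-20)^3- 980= -90889.14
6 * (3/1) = 18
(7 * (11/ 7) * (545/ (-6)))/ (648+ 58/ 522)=-17985/ 11666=-1.54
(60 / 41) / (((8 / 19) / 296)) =42180 / 41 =1028.78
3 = 3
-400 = -400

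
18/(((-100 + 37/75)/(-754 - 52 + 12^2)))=893700/7463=119.75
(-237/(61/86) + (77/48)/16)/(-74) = 15648679/3466752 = 4.51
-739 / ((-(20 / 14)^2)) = 36211 / 100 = 362.11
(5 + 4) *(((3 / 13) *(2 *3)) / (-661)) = -162 / 8593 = -0.02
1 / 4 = 0.25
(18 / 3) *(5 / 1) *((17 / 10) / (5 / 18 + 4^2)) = 918 / 293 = 3.13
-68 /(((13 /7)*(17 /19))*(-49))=0.84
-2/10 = -1/5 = -0.20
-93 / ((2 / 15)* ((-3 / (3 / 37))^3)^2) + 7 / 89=35920045571 / 456699300802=0.08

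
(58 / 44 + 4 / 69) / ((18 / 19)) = 39691 / 27324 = 1.45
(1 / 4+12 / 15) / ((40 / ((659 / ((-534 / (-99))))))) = 456687 / 142400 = 3.21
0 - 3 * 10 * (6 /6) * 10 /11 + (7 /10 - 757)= -86193 /110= -783.57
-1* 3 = -3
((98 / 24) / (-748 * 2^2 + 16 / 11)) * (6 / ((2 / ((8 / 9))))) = -539 / 148032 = -0.00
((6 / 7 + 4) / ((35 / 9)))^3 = 28652616 / 14706125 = 1.95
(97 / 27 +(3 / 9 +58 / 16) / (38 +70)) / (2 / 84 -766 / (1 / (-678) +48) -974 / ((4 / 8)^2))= -0.00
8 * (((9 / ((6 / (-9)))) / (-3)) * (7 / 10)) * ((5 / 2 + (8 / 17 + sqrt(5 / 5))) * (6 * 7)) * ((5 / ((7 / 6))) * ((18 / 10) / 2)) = 275562 / 17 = 16209.53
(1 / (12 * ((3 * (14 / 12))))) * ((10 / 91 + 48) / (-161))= -2189 / 307671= -0.01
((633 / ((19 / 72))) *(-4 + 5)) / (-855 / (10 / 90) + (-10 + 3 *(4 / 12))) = -633 / 2033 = -0.31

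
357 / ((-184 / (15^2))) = -80325 / 184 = -436.55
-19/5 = -3.80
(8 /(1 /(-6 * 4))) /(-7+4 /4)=32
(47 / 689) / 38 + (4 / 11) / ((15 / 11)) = 105433 / 392730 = 0.27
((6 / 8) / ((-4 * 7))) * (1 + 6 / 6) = -3 / 56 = -0.05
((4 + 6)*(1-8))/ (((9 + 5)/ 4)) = -20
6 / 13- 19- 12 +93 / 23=-7922 / 299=-26.49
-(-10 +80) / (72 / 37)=-1295 / 36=-35.97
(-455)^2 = 207025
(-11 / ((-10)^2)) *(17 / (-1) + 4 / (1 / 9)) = -209 / 100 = -2.09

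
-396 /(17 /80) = -31680 /17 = -1863.53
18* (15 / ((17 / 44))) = 11880 / 17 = 698.82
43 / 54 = 0.80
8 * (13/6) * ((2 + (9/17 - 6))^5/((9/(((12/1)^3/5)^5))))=-21213793079341845873426432/4437053125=-4781054560698289.11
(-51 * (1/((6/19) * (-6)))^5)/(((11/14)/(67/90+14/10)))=56868565733/9976919040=5.70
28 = 28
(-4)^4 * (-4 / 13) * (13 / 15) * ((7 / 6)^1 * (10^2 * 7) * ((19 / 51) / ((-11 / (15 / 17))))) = 47667200 / 28611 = 1666.04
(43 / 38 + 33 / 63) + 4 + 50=44413 / 798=55.66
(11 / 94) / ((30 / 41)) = 451 / 2820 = 0.16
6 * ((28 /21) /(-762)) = -4 /381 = -0.01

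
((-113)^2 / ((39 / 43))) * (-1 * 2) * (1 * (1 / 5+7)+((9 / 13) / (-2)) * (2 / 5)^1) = -168014502 / 845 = -198833.73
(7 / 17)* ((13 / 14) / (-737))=-0.00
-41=-41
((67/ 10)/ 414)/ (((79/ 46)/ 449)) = 30083/ 7110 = 4.23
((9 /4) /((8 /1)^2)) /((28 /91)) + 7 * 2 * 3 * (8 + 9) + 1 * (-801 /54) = 2148191 /3072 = 699.28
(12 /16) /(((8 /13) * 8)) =39 /256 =0.15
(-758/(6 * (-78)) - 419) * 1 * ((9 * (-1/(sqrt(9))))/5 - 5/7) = 548.56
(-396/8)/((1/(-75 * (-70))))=-259875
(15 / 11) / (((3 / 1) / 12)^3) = 960 / 11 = 87.27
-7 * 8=-56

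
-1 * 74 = -74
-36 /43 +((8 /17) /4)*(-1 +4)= -354 /731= -0.48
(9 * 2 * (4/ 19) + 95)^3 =964122.05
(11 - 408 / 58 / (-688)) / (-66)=-54919 / 329208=-0.17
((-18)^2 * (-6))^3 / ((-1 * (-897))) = -2448880128 / 299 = -8190234.54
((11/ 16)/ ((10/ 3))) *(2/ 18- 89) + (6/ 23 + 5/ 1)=-902/ 69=-13.07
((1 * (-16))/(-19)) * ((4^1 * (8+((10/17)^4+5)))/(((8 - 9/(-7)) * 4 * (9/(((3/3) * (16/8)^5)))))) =3927250432/928335915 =4.23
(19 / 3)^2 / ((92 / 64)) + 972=206980 / 207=999.90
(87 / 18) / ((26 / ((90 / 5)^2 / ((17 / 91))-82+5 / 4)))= 3260905 / 10608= 307.40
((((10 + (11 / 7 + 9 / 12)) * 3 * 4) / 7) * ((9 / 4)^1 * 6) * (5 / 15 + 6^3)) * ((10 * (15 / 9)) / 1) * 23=1158708375 / 49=23647109.69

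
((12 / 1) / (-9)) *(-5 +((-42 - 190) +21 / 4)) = 309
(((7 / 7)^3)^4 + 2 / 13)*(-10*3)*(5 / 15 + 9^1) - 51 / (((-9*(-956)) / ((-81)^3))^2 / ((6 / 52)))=-541155075753 / 23762336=-22773.65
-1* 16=-16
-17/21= -0.81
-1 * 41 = -41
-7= -7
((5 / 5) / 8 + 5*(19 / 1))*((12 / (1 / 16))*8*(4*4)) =2337792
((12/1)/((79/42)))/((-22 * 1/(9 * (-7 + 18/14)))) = 12960/869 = 14.91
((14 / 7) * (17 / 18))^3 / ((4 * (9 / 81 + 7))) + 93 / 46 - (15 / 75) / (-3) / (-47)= 252988429 / 112078080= 2.26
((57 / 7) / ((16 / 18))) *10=2565 / 28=91.61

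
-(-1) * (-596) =-596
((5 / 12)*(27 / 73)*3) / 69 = 45 / 6716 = 0.01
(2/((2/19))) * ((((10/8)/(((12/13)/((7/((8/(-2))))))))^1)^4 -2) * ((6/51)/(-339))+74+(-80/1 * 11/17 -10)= 47148612319949/3915827380224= 12.04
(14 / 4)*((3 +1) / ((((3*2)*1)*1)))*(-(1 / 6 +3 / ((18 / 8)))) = -7 / 2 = -3.50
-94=-94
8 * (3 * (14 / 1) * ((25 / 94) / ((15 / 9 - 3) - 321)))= -12600 / 45449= -0.28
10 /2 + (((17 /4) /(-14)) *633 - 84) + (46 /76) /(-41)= -271.18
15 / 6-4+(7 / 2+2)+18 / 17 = 86 / 17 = 5.06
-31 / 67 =-0.46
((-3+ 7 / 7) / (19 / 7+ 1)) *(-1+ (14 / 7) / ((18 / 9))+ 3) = -1.62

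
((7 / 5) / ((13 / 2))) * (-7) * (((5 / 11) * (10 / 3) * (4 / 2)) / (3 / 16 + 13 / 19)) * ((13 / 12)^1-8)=36.25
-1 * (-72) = 72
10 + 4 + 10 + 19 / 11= 283 / 11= 25.73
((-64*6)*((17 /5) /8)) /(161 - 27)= -408 /335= -1.22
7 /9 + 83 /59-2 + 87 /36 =5525 /2124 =2.60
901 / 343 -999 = -341756 / 343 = -996.37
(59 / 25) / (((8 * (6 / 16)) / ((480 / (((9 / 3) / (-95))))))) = -35872 / 3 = -11957.33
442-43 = 399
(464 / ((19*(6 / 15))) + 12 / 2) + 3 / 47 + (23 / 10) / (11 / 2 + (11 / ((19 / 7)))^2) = 67.22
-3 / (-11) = 3 / 11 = 0.27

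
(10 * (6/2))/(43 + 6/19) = 570/823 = 0.69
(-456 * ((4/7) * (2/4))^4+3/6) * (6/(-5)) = 36573/12005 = 3.05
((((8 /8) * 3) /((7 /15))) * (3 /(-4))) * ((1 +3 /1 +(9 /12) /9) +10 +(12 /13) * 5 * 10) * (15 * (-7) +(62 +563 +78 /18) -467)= -16651.28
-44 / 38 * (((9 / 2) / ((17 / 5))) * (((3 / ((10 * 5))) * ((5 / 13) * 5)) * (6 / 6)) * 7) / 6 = -3465 / 16796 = -0.21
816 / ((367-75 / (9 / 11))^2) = 1836 / 170569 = 0.01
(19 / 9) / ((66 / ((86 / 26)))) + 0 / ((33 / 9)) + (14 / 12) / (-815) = 328423 / 3146715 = 0.10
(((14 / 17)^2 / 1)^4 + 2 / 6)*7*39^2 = 40469689237341 / 6975757441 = 5801.48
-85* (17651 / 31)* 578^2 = -501237918140 / 31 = -16168965101.29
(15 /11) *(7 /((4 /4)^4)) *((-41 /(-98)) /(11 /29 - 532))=-0.01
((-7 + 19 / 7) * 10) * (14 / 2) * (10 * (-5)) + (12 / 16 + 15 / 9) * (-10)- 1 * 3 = 14972.83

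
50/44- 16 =-327/22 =-14.86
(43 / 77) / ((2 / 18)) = 387 / 77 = 5.03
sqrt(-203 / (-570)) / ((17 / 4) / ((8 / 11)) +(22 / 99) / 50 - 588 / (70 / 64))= -240 * sqrt(115710) / 72743647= -0.00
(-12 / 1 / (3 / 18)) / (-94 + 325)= -24 / 77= -0.31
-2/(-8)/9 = 0.03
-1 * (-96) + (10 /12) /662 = 381317 /3972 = 96.00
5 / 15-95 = -284 / 3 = -94.67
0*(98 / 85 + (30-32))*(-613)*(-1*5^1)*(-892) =0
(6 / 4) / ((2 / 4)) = 3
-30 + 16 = -14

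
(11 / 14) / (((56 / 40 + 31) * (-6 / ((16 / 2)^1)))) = -55 / 1701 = -0.03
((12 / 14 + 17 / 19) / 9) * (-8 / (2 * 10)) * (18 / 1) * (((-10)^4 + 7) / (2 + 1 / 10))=-18653048 / 2793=-6678.50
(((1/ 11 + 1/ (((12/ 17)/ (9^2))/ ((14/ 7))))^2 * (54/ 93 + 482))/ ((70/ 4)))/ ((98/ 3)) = 5204570604/ 116963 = 44497.58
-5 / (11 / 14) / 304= -35 / 1672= -0.02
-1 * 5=-5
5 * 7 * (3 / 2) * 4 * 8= 1680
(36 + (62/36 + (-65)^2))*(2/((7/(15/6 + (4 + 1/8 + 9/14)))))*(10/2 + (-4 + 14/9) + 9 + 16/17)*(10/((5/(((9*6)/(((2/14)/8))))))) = 238837120544/357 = 669011542.14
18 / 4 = 9 / 2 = 4.50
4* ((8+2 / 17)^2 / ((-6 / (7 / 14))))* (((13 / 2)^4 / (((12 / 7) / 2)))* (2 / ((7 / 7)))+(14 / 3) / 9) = -951970943 / 10404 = -91500.48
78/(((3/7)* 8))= 91/4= 22.75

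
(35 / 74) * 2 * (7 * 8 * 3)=5880 / 37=158.92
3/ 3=1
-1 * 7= -7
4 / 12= 1 / 3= 0.33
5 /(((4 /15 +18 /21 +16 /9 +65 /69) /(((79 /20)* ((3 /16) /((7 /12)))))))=735885 /445552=1.65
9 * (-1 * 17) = -153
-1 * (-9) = 9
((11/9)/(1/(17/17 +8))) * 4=44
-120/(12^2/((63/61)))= -105/122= -0.86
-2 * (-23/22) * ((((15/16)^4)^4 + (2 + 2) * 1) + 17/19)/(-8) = -42327980025111264109749/30842956091242370301952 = -1.37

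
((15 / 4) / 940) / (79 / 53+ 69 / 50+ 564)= 0.00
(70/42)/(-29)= -5/87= -0.06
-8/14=-4/7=-0.57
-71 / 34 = -2.09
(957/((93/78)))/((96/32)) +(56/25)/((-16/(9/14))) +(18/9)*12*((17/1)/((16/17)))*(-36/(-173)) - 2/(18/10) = 1720985797/4826700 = 356.56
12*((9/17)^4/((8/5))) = 0.59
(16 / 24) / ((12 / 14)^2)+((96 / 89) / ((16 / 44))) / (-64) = 16553 / 19224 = 0.86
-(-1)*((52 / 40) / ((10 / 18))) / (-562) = -117 / 28100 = -0.00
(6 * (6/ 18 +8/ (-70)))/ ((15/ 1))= 46/ 525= 0.09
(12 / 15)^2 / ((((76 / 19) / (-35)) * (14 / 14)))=-28 / 5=-5.60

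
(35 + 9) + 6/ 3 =46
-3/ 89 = -0.03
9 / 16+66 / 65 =1641 / 1040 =1.58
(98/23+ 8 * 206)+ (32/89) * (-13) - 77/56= 26958363/16376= 1646.21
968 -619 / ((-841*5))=4071059 / 4205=968.15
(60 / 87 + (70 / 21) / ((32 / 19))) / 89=3715 / 123888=0.03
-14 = -14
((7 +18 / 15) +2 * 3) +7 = 106 / 5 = 21.20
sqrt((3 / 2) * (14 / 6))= sqrt(14) / 2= 1.87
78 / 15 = 26 / 5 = 5.20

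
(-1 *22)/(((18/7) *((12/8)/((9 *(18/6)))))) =-154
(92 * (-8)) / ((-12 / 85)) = 5213.33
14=14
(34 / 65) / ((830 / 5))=17 / 5395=0.00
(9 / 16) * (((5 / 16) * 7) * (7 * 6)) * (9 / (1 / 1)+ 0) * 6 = 178605 / 64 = 2790.70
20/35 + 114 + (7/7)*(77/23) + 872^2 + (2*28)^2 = 122945705/161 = 763637.92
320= 320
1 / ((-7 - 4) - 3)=-1 / 14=-0.07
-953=-953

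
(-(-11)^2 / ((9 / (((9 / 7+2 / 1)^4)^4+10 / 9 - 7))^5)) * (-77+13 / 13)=4710188870093280894983890208304653608094331451672431314800996705725561018612554675263853129527090659291984502304567296 / 141341044219695948150757068553473903657797105092237040068729493313192952432401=33324989893041370511723190000000000000000.00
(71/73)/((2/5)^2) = 1775/292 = 6.08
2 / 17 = 0.12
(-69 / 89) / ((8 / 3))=-207 / 712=-0.29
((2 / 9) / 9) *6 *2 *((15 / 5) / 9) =8 / 81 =0.10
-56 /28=-2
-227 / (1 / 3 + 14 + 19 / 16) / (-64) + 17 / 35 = 0.71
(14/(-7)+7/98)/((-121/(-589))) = -15903/1694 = -9.39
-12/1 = -12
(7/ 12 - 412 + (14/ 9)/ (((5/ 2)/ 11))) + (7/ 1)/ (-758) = -27600547/ 68220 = -404.58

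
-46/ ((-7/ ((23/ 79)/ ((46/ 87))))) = 2001/ 553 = 3.62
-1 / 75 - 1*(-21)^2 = -33076 / 75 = -441.01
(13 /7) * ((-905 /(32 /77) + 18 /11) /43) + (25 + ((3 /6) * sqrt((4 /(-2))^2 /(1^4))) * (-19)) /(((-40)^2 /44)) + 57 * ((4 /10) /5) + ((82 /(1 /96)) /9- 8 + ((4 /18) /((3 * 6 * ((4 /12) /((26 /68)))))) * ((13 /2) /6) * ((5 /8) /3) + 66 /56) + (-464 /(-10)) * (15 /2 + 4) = 133565241143 /101787840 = 1312.19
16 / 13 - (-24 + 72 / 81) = 2848 / 117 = 24.34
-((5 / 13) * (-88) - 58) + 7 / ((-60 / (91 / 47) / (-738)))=1579743 / 6110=258.55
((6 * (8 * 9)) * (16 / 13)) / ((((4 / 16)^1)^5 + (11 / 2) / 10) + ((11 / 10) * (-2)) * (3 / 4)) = -35389440 / 73151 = -483.79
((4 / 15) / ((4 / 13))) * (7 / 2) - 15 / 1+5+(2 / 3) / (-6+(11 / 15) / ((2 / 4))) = -1814 / 255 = -7.11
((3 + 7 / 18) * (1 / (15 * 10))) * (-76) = -1.72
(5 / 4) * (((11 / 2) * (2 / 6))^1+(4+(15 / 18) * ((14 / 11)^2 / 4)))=7.71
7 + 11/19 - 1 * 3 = 87/19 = 4.58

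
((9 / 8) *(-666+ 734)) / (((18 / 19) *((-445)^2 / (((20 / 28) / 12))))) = 323 / 13307280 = 0.00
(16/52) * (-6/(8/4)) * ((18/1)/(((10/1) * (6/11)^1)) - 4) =42/65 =0.65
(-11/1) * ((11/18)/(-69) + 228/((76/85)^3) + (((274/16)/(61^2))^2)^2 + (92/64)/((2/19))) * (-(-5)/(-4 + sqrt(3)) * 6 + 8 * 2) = -7084818414872783822383457069/286055824770849215586816 + 3220372006760356282901571395 * sqrt(3)/381407766361132287449088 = -10142.89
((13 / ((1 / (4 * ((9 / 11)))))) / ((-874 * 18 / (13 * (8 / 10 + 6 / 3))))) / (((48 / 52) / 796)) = -84.89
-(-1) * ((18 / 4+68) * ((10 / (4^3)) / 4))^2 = 525625 / 65536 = 8.02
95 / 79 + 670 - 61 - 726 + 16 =-7884 / 79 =-99.80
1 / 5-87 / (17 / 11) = -4768 / 85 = -56.09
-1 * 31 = -31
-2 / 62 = -1 / 31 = -0.03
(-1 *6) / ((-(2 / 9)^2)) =243 / 2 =121.50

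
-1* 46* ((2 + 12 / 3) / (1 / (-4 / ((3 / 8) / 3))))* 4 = 35328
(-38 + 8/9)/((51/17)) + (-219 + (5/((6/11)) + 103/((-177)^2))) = -41767901/187974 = -222.20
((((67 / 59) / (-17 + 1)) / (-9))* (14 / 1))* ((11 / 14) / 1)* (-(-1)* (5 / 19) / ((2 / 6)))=3685 / 53808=0.07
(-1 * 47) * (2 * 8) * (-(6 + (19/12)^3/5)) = 2758853/540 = 5108.99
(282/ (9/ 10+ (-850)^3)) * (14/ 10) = -3948/ 6141249991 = -0.00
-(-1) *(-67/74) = -0.91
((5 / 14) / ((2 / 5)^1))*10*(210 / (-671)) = -1875 / 671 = -2.79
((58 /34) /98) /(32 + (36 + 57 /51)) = 29 /115150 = 0.00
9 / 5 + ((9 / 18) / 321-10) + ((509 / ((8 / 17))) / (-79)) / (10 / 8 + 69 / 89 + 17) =-7658698012 / 858782535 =-8.92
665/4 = 166.25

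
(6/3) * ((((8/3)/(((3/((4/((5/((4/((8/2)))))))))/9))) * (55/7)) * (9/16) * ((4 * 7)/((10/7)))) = 1108.80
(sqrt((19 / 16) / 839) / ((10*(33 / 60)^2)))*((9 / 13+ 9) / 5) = 252*sqrt(15941) / 1319747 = 0.02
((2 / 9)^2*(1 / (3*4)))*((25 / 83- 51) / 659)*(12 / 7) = -16832 / 31013199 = -0.00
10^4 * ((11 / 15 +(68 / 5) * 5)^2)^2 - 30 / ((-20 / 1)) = 36156354800915 / 162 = 223187375314.29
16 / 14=8 / 7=1.14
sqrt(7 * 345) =sqrt(2415) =49.14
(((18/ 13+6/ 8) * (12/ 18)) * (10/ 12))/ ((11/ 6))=185/ 286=0.65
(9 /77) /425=9 /32725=0.00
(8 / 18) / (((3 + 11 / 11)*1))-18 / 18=-8 / 9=-0.89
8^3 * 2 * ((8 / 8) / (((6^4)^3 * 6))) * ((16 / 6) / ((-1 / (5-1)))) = -4 / 4782969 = -0.00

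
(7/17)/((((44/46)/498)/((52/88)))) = 521157/4114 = 126.68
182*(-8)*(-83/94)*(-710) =-42901040/47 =-912788.09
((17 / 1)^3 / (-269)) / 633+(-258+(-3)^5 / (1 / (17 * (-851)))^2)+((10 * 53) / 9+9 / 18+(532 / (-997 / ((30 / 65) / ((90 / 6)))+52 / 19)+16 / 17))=-7108097909794322476687 / 139762339938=-50858463824.72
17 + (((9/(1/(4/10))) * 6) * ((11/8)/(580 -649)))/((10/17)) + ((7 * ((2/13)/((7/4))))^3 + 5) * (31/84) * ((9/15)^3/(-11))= 7893801529/486360875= 16.23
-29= -29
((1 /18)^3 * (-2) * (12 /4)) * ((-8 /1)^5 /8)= 1024 /243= 4.21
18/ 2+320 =329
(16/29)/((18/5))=40/261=0.15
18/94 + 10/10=56/47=1.19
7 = 7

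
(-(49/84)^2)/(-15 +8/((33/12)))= 77/2736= 0.03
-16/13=-1.23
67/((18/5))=335/18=18.61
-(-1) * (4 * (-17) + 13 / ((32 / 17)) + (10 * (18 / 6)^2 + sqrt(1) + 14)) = 1405 / 32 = 43.91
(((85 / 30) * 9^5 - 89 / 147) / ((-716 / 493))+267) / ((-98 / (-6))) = -24193301459 / 3438232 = -7036.55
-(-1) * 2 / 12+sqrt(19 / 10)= 1 / 6+sqrt(190) / 10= 1.55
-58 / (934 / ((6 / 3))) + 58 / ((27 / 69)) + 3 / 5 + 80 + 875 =23194214 / 21015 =1103.70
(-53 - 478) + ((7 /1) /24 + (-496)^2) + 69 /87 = 170858315 /696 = 245486.08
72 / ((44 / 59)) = 1062 / 11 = 96.55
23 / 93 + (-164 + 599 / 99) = -483988 / 3069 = -157.70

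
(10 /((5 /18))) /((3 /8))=96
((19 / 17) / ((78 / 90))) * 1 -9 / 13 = 132 / 221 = 0.60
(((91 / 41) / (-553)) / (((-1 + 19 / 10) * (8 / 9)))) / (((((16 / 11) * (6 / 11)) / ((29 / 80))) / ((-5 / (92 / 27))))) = 2052765 / 610279424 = 0.00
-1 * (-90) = 90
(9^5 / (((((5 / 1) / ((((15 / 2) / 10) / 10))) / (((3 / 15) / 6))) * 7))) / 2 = 2.11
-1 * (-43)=43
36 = 36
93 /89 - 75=-6582 /89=-73.96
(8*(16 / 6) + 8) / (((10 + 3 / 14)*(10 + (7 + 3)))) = 28 / 195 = 0.14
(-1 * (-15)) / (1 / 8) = 120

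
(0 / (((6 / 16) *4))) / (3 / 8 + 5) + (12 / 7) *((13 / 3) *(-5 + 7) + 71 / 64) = 1877 / 112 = 16.76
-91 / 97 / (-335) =91 / 32495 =0.00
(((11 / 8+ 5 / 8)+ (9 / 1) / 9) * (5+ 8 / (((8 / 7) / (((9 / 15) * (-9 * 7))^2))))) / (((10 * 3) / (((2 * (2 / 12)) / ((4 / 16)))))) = 500344 / 375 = 1334.25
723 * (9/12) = 2169/4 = 542.25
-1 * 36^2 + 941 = -355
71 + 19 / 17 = 1226 / 17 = 72.12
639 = 639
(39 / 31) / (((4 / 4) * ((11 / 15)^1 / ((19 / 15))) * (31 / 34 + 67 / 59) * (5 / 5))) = 495482 / 466829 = 1.06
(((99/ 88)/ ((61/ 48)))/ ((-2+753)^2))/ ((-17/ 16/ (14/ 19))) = -12096/ 11112511703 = -0.00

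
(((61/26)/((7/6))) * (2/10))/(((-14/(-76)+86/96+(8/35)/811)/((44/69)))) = 180470208/760180889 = 0.24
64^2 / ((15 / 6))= 1638.40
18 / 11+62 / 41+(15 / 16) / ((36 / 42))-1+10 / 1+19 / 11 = 216041 / 14432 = 14.97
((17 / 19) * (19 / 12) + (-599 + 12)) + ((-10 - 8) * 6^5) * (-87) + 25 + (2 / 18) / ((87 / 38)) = 38137284917 / 3132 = 12176655.47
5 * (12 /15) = 4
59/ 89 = 0.66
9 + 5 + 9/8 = 121/8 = 15.12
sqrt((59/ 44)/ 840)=sqrt(136290)/ 9240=0.04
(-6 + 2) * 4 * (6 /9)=-10.67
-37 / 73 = -0.51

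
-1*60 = -60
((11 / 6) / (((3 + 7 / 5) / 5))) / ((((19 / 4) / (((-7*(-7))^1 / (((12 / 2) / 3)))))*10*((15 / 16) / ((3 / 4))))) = 49 / 57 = 0.86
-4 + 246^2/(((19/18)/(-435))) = -473840356/19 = -24938966.11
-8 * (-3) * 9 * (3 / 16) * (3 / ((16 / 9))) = 2187 / 32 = 68.34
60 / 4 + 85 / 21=400 / 21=19.05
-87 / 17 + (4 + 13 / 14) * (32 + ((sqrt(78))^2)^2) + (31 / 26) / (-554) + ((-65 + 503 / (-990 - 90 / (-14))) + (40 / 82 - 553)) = 840205072713707 / 28462231980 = 29520.00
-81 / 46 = -1.76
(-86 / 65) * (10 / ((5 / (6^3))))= -37152 / 65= -571.57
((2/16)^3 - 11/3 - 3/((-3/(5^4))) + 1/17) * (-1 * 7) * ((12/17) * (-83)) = 9427214783/36992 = 254844.69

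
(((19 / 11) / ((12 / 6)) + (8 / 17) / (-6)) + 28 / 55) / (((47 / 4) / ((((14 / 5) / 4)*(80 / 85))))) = 813232 / 11205975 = 0.07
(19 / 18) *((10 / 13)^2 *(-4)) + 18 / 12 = -3037 / 3042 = -1.00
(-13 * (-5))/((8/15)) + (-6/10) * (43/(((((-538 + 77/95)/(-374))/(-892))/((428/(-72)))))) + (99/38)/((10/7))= -11067804555671/116355240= -95120.81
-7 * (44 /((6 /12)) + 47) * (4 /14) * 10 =-2700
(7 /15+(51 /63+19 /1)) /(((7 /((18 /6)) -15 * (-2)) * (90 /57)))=0.40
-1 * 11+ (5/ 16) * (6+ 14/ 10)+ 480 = 7541/ 16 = 471.31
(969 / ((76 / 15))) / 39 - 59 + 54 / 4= -40.60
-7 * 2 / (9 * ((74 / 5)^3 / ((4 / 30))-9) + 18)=-350 / 5468949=-0.00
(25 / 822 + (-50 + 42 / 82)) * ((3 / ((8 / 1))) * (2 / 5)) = -1666813 / 224680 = -7.42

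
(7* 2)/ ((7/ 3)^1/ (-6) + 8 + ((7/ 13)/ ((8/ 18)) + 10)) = 6552/ 8809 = 0.74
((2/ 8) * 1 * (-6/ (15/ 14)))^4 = 2401/ 625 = 3.84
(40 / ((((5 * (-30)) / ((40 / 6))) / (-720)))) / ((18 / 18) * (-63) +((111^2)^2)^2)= 640 / 11522688848587809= 0.00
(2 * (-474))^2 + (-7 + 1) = 898698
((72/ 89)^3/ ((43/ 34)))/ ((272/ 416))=19408896/ 30313667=0.64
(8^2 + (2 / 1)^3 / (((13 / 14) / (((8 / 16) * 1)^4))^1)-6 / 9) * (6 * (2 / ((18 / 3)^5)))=2491 / 25272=0.10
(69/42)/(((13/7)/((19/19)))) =23/26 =0.88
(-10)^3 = -1000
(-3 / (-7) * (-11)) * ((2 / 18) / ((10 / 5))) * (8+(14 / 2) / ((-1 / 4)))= 110 / 21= 5.24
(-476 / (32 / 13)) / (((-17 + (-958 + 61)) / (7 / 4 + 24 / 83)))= 1047319 / 2427584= 0.43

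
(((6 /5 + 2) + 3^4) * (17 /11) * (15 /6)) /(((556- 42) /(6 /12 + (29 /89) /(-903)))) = 574771513 /1817580072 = 0.32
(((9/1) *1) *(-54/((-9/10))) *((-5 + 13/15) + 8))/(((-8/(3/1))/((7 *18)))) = -98658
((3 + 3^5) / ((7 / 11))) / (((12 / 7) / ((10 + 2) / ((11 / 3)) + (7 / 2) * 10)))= 17261 / 2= 8630.50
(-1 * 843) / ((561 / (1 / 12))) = -0.13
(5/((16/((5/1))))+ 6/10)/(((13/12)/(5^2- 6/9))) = 12629/260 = 48.57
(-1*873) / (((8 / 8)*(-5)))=873 / 5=174.60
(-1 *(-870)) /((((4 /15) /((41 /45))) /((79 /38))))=469655 /76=6179.67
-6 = -6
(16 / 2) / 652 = 0.01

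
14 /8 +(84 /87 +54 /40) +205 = 60629 /290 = 209.07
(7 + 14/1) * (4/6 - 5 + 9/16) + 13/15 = -18797/240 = -78.32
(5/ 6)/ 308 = 5/ 1848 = 0.00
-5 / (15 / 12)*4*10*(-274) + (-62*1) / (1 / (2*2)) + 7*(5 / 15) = 130783 / 3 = 43594.33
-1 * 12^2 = -144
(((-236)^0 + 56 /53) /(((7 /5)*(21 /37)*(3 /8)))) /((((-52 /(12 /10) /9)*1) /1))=-48396 /33761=-1.43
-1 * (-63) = 63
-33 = -33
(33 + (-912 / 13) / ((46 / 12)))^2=19316025 / 89401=216.06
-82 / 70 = -41 / 35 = -1.17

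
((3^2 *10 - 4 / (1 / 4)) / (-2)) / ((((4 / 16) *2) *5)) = -74 / 5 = -14.80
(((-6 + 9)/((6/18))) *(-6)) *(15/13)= -810/13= -62.31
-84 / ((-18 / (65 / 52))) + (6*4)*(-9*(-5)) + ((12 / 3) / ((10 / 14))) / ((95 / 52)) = 3103361 / 2850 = 1088.90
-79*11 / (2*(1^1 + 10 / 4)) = -869 / 7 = -124.14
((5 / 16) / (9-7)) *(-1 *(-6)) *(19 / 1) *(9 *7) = 17955 / 16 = 1122.19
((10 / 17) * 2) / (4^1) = 5 / 17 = 0.29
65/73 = 0.89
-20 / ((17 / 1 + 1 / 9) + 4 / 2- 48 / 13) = -585 / 451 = -1.30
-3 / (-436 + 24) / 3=1 / 412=0.00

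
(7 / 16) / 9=7 / 144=0.05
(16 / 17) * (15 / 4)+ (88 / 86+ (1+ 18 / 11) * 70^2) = 103911708 / 8041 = 12922.73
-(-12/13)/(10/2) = 12/65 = 0.18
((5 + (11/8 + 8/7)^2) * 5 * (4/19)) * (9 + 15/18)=10490495/89376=117.37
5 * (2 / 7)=10 / 7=1.43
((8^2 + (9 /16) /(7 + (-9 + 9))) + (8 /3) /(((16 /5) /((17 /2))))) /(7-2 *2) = 23.72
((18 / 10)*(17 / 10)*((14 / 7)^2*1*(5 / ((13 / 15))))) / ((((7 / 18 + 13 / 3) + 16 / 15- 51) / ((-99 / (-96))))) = -681615 / 423176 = -1.61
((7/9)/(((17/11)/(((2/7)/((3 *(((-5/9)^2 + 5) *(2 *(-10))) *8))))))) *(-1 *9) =297/584800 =0.00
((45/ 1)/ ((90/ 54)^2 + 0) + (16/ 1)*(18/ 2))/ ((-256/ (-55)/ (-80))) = -44055/ 16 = -2753.44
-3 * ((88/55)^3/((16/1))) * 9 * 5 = -34.56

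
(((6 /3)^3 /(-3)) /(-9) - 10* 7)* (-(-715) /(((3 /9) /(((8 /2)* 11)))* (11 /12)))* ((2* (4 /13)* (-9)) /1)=39747840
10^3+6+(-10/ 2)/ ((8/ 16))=996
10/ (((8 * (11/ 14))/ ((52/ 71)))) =910/ 781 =1.17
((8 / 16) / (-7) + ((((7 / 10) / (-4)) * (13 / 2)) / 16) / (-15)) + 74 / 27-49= -56035867 / 1209600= -46.33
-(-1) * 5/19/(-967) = -5/18373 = -0.00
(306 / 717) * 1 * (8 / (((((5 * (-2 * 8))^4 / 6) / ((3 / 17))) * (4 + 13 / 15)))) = 81 / 4466432000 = 0.00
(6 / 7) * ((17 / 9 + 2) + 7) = 28 / 3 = 9.33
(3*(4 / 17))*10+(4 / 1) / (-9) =1012 / 153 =6.61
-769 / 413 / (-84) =769 / 34692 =0.02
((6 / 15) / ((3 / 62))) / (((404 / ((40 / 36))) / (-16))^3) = -1587200 / 2253268287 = -0.00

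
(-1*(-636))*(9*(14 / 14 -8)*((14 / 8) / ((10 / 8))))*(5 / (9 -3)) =-46746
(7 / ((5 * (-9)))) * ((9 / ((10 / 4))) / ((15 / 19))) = -266 / 375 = -0.71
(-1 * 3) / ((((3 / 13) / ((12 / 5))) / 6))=-936 / 5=-187.20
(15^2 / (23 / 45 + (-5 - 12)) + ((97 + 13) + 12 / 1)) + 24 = 98207 / 742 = 132.35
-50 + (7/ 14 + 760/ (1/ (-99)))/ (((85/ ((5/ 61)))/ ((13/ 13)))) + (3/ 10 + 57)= -338347/ 5185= -65.25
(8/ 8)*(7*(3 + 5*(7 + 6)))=476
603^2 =363609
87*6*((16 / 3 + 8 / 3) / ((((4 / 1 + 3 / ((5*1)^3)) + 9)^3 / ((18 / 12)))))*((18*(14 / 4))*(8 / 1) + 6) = 389970703125 / 269676572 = 1446.07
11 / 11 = 1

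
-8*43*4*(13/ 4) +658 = -3814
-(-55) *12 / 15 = 44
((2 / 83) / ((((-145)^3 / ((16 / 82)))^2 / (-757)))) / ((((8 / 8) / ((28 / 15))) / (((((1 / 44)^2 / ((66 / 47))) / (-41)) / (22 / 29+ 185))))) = 3984848 / 591530609743998703368046875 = 0.00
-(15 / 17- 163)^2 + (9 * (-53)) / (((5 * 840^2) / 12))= -744362573951 / 28322000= -26282.13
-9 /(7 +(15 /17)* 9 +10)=-153 /424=-0.36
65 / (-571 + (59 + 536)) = 65 / 24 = 2.71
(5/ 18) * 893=4465/ 18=248.06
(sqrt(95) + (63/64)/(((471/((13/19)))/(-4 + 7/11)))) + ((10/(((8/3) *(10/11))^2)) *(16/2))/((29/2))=284402211/304504640 + sqrt(95)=10.68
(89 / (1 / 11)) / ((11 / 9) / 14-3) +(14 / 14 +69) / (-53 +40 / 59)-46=-62060606 / 161847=-383.45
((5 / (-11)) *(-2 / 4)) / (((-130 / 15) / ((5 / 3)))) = -25 / 572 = -0.04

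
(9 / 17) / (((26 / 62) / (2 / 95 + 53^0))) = 27063 / 20995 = 1.29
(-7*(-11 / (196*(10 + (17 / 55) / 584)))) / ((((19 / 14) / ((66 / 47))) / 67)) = 2.72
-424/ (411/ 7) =-2968/ 411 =-7.22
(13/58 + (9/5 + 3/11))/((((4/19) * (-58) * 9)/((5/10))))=-139213/13321440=-0.01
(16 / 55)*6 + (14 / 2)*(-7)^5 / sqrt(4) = -6470503 / 110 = -58822.75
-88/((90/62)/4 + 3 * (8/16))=-992/21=-47.24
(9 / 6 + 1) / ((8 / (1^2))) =5 / 16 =0.31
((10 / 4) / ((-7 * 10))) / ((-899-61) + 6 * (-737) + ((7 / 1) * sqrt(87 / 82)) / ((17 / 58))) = 493 * sqrt(7134) / 1372840252440 + 10628553 / 1601646961180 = 0.00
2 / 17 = 0.12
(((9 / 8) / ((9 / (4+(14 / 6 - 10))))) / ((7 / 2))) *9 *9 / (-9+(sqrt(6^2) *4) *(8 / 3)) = -27 / 140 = -0.19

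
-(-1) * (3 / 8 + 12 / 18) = 25 / 24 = 1.04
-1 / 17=-0.06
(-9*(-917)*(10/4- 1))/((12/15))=123795/8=15474.38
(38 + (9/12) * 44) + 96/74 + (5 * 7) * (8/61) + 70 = 331525/2257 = 146.89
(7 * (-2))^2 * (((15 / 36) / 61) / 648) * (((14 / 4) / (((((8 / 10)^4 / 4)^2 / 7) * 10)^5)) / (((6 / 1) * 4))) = 83888895460404455661773681640625 / 209998915126730253007847424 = 399472.99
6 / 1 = 6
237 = 237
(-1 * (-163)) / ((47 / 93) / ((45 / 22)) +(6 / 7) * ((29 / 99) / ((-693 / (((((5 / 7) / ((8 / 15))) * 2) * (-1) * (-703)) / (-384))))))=2415912871680 / 3688336579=655.01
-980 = -980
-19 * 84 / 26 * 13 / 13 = -798 / 13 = -61.38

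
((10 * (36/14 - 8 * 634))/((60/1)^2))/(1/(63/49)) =-17743/980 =-18.11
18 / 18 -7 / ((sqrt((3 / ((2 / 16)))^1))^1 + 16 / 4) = 9 / 2 -7 * sqrt(6) / 4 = 0.21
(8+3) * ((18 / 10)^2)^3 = 5845851 / 15625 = 374.13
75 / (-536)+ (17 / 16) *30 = 8505 / 268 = 31.74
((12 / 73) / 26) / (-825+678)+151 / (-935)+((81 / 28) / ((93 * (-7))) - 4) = -22460177869 / 5391325940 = -4.17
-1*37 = -37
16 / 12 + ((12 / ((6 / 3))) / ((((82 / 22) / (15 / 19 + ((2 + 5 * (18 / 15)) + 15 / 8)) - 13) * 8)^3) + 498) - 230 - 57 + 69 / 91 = 170930150369382806342155 / 802144124839558195968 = 213.09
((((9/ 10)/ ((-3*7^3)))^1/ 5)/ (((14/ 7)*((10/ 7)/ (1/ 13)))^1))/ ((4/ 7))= -3/ 364000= -0.00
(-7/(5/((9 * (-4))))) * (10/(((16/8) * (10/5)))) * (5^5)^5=37550926208496093750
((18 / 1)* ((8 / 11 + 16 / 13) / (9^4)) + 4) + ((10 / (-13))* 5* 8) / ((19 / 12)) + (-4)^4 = 476499620 / 1980693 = 240.57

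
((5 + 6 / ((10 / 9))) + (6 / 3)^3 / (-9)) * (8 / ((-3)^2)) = 3424 / 405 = 8.45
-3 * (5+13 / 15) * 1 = -88 / 5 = -17.60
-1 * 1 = -1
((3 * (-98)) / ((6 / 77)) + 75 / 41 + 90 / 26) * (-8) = 16065512 / 533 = 30141.67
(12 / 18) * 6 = 4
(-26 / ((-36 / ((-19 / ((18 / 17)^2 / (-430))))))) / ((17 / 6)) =1857.58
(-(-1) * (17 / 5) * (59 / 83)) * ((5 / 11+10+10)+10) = 67201 / 913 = 73.60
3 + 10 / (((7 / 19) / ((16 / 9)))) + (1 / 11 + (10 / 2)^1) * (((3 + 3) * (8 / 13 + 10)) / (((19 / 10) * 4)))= 16076153 / 171171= 93.92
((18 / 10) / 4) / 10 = 0.04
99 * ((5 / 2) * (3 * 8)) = 5940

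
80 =80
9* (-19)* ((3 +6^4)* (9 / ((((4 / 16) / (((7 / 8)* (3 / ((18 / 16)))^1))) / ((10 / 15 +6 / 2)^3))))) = -919811508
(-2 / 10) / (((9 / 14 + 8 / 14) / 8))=-112 / 85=-1.32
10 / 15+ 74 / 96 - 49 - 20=-1081 / 16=-67.56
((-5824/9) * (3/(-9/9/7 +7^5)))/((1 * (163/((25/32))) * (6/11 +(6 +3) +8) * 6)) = -0.00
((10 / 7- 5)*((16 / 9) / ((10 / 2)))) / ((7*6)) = -40 / 1323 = -0.03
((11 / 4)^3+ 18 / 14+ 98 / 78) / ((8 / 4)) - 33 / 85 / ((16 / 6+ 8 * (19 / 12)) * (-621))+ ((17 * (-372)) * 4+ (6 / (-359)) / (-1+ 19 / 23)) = -4754120829410493 / 188027082880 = -25284.23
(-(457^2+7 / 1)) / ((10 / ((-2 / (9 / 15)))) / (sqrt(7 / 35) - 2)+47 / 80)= -55021024640 / 555571+4010035200*sqrt(5) / 555571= -82895.46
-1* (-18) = 18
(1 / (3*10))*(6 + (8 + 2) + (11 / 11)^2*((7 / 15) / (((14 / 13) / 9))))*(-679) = -135121 / 300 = -450.40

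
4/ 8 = 1/ 2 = 0.50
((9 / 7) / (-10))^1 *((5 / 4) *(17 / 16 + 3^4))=-11817 / 896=-13.19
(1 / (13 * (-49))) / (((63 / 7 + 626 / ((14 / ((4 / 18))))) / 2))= -18 / 108563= -0.00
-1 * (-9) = 9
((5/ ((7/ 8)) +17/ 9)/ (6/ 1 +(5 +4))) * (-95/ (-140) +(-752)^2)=7584548749/ 26460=286642.05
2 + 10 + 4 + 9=25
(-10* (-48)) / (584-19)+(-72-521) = -66913 / 113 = -592.15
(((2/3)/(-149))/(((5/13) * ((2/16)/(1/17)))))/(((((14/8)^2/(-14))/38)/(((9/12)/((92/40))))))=126464/407813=0.31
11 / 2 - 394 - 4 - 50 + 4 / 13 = -11497 / 26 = -442.19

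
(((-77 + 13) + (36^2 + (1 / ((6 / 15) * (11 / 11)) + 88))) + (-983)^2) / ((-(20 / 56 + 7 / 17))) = -230291537 / 183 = -1258423.70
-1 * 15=-15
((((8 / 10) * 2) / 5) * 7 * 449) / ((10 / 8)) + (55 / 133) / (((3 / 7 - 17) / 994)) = 107417877 / 137750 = 779.80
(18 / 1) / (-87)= -6 / 29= -0.21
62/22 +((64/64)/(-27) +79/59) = 72197/17523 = 4.12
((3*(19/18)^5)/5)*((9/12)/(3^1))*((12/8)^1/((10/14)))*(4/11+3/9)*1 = 398651939/1385683200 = 0.29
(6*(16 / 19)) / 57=32 / 361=0.09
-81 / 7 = -11.57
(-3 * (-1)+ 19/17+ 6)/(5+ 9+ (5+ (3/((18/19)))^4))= 0.08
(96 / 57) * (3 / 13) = 96 / 247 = 0.39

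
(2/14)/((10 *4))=0.00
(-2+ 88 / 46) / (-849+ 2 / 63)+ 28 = 34444466 / 1230155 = 28.00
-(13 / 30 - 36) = 1067 / 30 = 35.57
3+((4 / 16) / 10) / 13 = 1561 / 520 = 3.00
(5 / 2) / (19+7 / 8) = 20 / 159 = 0.13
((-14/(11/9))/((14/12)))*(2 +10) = -1296/11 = -117.82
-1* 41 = -41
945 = 945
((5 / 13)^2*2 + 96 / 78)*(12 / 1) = 3096 / 169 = 18.32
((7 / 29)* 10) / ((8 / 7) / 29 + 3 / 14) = 9.51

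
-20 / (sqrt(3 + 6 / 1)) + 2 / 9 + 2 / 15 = -284 / 45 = -6.31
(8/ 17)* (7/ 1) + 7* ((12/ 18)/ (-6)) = 385/ 153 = 2.52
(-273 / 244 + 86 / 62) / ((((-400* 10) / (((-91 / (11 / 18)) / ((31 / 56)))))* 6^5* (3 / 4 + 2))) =1292473 / 1532118456000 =0.00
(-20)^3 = -8000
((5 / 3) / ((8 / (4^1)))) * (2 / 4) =5 / 12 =0.42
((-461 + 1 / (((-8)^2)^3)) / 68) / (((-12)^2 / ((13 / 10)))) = -1571028979 / 25669140480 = -0.06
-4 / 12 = -0.33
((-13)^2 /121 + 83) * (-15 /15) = -10212 /121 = -84.40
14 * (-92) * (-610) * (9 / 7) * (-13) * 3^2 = -118188720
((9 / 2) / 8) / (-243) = -1 / 432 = -0.00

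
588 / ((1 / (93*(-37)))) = -2023308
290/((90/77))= 2233/9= 248.11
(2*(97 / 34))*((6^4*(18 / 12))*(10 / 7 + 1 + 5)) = 9805536 / 119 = 82399.46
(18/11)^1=1.64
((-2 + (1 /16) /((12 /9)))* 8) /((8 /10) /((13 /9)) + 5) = -8125 /2888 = -2.81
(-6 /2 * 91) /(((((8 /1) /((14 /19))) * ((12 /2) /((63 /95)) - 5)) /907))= -36398817 /6460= -5634.49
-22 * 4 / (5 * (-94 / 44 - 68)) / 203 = 1936 / 1566145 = 0.00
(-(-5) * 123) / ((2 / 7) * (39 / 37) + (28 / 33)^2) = 173461365 / 287998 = 602.30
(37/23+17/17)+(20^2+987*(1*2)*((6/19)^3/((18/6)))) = 66783284/157757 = 423.33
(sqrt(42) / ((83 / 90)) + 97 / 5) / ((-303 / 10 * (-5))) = 60 * sqrt(42) / 8383 + 194 / 1515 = 0.17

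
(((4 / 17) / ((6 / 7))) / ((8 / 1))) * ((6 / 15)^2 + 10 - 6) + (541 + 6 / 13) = 8977091 / 16575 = 541.60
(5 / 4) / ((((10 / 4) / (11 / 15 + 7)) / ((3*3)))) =174 / 5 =34.80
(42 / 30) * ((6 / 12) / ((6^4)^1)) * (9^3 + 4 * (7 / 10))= 0.40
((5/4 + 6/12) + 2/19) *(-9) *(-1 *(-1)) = -1269/76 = -16.70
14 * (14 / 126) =14 / 9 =1.56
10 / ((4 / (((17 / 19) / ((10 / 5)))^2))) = 1445 / 2888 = 0.50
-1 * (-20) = 20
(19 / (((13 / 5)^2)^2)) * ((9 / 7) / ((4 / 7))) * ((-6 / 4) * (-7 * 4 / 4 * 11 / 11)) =9.82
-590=-590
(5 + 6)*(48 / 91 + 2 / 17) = 10978 / 1547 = 7.10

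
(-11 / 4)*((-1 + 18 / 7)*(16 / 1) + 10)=-96.64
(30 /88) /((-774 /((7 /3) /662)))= -35 /22545072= -0.00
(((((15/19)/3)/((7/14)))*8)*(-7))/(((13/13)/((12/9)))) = -39.30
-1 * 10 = -10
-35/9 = -3.89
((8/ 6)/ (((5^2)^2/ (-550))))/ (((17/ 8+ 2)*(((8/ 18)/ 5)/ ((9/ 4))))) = -36/ 5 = -7.20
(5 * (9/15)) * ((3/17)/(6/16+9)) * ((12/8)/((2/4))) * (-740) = -10656/85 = -125.36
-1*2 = -2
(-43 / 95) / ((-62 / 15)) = 129 / 1178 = 0.11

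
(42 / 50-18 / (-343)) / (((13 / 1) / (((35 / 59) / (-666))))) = -2551 / 41717130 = -0.00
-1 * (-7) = 7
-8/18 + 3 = 23/9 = 2.56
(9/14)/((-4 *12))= -0.01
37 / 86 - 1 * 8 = -651 / 86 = -7.57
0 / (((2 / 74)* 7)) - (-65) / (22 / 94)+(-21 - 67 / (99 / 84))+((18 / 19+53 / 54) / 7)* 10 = 8004257 / 39501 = 202.63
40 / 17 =2.35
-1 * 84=-84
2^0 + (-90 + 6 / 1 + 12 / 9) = -245 / 3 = -81.67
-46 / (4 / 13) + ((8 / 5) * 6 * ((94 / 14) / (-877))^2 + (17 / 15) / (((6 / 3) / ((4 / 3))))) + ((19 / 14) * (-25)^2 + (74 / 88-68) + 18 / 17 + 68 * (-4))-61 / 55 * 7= 448569373398217 / 1268555224860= 353.61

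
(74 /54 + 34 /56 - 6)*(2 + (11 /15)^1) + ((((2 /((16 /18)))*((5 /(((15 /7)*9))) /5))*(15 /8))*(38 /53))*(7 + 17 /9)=-5770193 /601020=-9.60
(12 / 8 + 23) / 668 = 49 / 1336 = 0.04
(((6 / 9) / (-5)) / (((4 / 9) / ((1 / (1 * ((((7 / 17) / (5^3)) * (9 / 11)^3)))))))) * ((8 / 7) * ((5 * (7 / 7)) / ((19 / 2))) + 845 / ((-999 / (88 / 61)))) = 1418362181500 / 13786412787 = 102.88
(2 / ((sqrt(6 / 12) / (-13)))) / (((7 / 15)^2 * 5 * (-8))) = 585 * sqrt(2) / 196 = 4.22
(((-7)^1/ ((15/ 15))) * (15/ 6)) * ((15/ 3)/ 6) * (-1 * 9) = 525/ 4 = 131.25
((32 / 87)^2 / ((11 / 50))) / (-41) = -51200 / 3413619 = -0.01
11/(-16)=-11/16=-0.69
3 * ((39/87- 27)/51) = -770/493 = -1.56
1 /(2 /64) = 32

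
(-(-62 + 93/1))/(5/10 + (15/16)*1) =-21.57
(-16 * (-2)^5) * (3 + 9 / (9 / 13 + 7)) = 2135.04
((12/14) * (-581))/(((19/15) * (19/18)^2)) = -2420280/6859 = -352.86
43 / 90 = 0.48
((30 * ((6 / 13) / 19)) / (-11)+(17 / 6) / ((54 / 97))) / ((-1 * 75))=-0.07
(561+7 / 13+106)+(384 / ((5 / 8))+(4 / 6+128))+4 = 275848 / 195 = 1414.61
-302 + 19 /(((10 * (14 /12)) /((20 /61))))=-128726 /427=-301.47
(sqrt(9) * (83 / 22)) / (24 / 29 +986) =7221 / 629596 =0.01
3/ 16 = 0.19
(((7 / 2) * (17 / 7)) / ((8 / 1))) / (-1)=-17 / 16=-1.06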